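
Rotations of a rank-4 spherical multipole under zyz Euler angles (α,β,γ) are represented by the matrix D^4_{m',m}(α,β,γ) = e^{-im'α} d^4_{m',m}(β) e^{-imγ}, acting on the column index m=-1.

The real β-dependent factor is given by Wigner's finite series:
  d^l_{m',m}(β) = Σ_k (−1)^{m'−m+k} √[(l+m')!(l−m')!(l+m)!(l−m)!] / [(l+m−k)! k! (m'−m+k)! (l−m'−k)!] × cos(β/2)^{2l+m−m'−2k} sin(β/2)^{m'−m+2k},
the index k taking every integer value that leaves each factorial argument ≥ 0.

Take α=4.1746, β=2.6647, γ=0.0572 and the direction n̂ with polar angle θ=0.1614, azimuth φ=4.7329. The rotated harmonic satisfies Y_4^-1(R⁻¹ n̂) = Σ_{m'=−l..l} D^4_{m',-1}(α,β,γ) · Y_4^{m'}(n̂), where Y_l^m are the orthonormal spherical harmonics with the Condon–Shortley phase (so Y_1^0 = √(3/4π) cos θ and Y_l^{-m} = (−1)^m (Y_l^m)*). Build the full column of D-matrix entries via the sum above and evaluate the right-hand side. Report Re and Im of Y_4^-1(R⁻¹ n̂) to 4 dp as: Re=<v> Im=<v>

Re=0.3595 Im=0.0745

Need the full column D^4_{m',-1} for m'=−4..4 at α=4.1746, β=2.6647, γ=0.0572.
cos(β/2)=0.236193, sin(β/2)=0.971706
d^4_{-4,-1}: single k=3 term ⇒ +0.005047;  D = -0.002522-0.004372i
d^4_{-3,-1}: k∈[2..3] ⇒ +0.001301 -0.036705 = -0.035404;  D = -0.035400-0.000518i
d^4_{-2,-1}: k∈[1..3] ⇒ +0.000169 -0.014307 +0.161433 = +0.147295;  D = -0.077293+0.125386i
d^4_{-1,-1}: k∈[0..3] ⇒ +0.000010 -0.002459 +0.083240 -0.469618 = -0.388827;  D = +0.179755+0.344782i
d^4_{0,-1}: k∈[0..3] ⇒ -0.000178 +0.018097 -0.306297 +0.864026 = +0.575648;  D = +0.574706+0.032909i
d^4_{1,-1}: k∈[0..3] ⇒ +0.001639 -0.083240 +0.704426 -0.794840 = -0.172013;  D = +0.096413-0.142454i
d^4_{2,-1}: k∈[0..2] ⇒ -0.009538 +0.242149 -0.819687 = -0.587076;  D = +0.249006+0.531652i
d^4_{3,-1}: k∈[0..1] ⇒ +0.036705 -0.372747 = -0.336042;  D = -0.334371-0.033472i
d^4_{4,-1}: single k=0 term ⇒ -0.085422;  D = +0.050846-0.068641i
Y_4^{m'}(θ=0.1614,φ=4.7329) and Σ D·Y over m':
  (-0.0025-0.0044i)·(+0.0003-0.0000i)  (-0.0354-0.0005i)·(-0.0003-0.0051i)  (-0.0773+0.1254i)·(-0.0502+0.0021i)  (+0.1798+0.3448i)·(+0.0059+0.2865i)  (+0.5747+0.0329i)·(+0.7395+0.0000i)  (+0.0964-0.1425i)·(-0.0059+0.2865i)  (+0.2490+0.5317i)·(-0.0502-0.0021i)  (-0.3344-0.0335i)·(+0.0003-0.0051i)  (+0.0508-0.0686i)·(+0.0003+0.0000i)
Y_4^-1(R⁻¹ n̂) = +0.359461+0.074515i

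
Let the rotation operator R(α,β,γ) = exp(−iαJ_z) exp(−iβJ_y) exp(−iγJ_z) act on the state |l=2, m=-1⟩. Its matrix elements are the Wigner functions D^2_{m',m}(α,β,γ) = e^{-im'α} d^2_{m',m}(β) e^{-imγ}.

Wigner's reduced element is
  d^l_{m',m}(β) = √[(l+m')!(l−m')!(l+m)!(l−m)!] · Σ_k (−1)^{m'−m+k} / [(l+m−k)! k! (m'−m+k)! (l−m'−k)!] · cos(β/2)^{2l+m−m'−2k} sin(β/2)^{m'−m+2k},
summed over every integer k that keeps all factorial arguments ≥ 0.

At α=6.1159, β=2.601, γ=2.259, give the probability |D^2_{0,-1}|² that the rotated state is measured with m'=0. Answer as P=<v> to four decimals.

D^2_{0,-1}(6.1159,2.601,2.259) = e^{-i·0·6.1159}·d^2_{0,-1}(2.601)·e^{-i·-1·2.259}. Compute d first:
c=cos(2.601/2)=0.267017, s=sin(2.601/2)=0.963692; N=√[2·2·1·6]=4.898979
The bounds max(0,m−m')=0 and min(l+m,l−m')=1 give 2 terms
  k=0: (−1)^1·4.8990/(2)·0.2670^3·0.9637^1 = -0.044940
  k=1: (−1)^2·4.8990/(2)·0.2670^1·0.9637^3 = +0.585368
d^2_{0,-1}(2.601) = -0.044940 +0.585368 = +0.540428
|D^2_{0,-1}|² = |d^2_{0,-1}(β)|² = (+0.540428)² = 0.292063 (the z-rotation phases have unit modulus)

P=0.2921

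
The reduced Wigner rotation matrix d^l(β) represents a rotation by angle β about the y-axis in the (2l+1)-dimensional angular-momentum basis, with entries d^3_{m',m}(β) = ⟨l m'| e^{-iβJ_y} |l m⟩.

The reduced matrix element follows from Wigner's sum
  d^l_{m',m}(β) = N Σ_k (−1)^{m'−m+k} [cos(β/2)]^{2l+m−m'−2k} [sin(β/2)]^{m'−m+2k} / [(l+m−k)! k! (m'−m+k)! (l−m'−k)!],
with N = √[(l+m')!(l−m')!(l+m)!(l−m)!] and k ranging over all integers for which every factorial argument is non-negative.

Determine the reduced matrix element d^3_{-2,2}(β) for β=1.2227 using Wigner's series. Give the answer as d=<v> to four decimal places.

d=0.3281

d^3_{-2,2}(β=1.2227) via Wigner's sum:
c=cos(1.2227/2)=0.818874, s=sin(1.2227/2)=0.573973; N=√[1·120·120·1]=120.000000
The bounds max(0,m−m')=4 and min(l+m,l−m')=5 give 2 terms
  k=4: (−1)^0·120.0000/(24)·0.8189^2·0.5740^4 = +0.363891
  k=5: (−1)^1·120.0000/(120)·0.8189^0·0.5740^6 = -0.035756
d^3_{-2,2}(1.2227) = +0.363891 -0.035756 = +0.328135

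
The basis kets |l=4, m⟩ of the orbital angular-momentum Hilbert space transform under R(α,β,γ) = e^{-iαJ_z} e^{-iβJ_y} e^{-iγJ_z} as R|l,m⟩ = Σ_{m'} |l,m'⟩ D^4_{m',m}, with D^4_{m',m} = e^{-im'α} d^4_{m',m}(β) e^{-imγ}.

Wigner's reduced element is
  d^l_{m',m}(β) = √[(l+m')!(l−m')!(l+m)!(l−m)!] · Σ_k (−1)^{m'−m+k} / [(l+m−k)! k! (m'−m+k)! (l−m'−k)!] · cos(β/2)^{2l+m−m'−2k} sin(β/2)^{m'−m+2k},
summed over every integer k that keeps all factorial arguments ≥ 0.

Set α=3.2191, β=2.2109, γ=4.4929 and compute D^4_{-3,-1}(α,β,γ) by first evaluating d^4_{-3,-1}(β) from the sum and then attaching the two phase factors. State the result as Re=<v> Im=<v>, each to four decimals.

Re=0.0038 Im=-0.2903

First d^4_{-3,-1}(β=2.2109), then the phase factors e^{-i(-3)α} and e^{-i(-1)γ}:
c=cos(2.2109/2)=0.448732, s=sin(2.2109/2)=0.893666; N=√[1·5040·6·120]=1904.940944
k∈{2,3} keeps every argument non-negative
  k=2: (−1)^0·1904.9409/(240)·0.4487^6·0.8937^2 = +0.051754
  k=3: (−1)^1·1904.9409/(144)·0.4487^4·0.8937^4 = -0.342113
d^4_{-3,-1}(2.2109) = +0.051754 -0.342113 = -0.290359
Attach z-rotation phases: D = e^{-i(-3)(3.2191)}·(-0.290359)·e^{-i(-1)(4.4929)} = +0.003784-0.290334i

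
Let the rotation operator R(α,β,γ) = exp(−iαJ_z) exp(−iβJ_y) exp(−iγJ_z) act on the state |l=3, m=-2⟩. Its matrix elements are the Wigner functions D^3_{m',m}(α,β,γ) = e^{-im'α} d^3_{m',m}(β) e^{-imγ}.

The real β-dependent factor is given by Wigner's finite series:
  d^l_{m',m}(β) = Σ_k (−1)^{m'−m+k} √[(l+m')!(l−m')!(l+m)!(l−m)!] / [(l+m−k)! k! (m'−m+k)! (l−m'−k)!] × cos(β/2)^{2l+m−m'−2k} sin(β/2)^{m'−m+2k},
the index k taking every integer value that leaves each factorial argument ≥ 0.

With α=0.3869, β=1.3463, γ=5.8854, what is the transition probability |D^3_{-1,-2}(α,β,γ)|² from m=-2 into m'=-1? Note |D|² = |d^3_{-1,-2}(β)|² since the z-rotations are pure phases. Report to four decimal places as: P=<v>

P=0.0245

D^3_{-1,-2}(0.3869,1.3463,5.8854) = e^{-i·-1·0.3869}·d^3_{-1,-2}(1.3463)·e^{-i·-2·5.8854}. Compute d first:
Half-angle: c=0.781862, s=0.623452. N=√(2·24·1·120)=75.894664
Admissible k: 0..1 (factorial args all ≥0)
  k=0: (−1)^1·75.8947/(24)·0.7819^5·0.6235^1 = -0.576040
  k=1: (−1)^2·75.8947/(12)·0.7819^3·0.6235^3 = +0.732536
d^3_{-1,-2}(1.3463) = -0.576040 +0.732536 = +0.156496
|D^3_{-1,-2}|² = |d^3_{-1,-2}(β)|² = (+0.156496)² = 0.024491 (the z-rotation phases have unit modulus)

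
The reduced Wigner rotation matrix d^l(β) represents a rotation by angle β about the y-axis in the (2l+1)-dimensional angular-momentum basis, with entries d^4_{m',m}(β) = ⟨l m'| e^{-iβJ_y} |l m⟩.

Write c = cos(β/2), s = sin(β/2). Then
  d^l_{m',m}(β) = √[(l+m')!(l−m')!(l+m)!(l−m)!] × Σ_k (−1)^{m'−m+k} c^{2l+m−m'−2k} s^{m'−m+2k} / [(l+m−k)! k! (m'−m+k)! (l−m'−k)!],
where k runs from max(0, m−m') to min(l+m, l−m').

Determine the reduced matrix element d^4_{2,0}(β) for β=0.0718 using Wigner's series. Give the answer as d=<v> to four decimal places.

d^4_{2,0}(β=0.0718) via Wigner's sum:
With c≡cos(β/2)=0.999356 and s≡sin(β/2)=0.035892, N=[720·2·24·24]^{1/2}=910.735966
k∈{0,1,2} keeps every argument non-negative
  k=0: (−1)^2·910.7360/(96)·0.9994^6·0.0359^2 = +0.012174
  k=1: (−1)^3·910.7360/(36)·0.9994^4·0.0359^4 = -0.000042
  k=2: (−1)^4·910.7360/(96)·0.9994^2·0.0359^6 = +0.000000
d^4_{2,0}(0.0718) = +0.012174 -0.000042 +0.000000 = +0.012132

d=0.0121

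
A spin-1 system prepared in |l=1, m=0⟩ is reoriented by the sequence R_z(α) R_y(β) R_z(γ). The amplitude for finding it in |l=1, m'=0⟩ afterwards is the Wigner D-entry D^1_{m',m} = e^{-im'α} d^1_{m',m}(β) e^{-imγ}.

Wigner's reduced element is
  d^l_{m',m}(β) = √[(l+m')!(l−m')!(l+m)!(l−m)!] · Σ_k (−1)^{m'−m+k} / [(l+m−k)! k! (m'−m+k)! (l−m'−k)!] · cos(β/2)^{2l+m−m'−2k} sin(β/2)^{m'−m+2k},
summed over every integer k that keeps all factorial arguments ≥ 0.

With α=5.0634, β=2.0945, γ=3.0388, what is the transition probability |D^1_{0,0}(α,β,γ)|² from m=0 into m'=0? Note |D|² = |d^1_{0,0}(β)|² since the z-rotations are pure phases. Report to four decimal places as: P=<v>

D^1_{0,0}(5.0634,2.0945,3.0388) = e^{-i·0·5.0634}·d^1_{0,0}(2.0945)·e^{-i·0·3.0388}. Compute d first:
With c≡cos(β/2)=0.499955 and s≡sin(β/2)=0.866052, N=[1·1·1·1]^{1/2}=1.000000
k∈{0,1} keeps every argument non-negative
  k=0: (−1)^0·1.0000/(1)·0.5000^2·0.8661^0 = +0.249955
  k=1: (−1)^1·1.0000/(1)·0.5000^0·0.8661^2 = -0.750045
d^1_{0,0}(2.0945) = +0.249955 -0.750045 = -0.500091
|D^1_{0,0}|² = |d^1_{0,0}(β)|² = (-0.500091)² = 0.250091 (the z-rotation phases have unit modulus)

P=0.2501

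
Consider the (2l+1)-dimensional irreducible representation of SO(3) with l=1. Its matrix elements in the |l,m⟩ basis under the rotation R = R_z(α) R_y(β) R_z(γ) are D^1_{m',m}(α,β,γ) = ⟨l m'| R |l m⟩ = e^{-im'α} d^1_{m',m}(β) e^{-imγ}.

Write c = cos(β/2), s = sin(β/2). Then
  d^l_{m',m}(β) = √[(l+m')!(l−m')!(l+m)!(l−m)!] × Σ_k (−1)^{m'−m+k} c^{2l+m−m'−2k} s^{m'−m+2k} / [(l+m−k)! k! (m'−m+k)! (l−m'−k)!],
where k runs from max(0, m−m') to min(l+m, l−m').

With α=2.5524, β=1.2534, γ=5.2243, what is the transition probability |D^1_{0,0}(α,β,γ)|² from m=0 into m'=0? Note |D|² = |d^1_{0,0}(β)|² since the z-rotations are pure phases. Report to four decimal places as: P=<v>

D^1_{0,0}(2.5524,1.2534,5.2243) = e^{-i·0·2.5524}·d^1_{0,0}(1.2534)·e^{-i·0·5.2243}. Compute d first:
c=cos(1.2534/2)=0.809967, s=sin(1.2534/2)=0.586475; N=√[1·1·1·1]=1.000000
k: max(0,(0)−(0))=0 … min(1+(0),1−(0))=1
  k=0: (−1)^0·1.0000/(1)·0.8100^2·0.5865^0 = +0.656047
  k=1: (−1)^1·1.0000/(1)·0.8100^0·0.5865^2 = -0.343953
d^1_{0,0}(1.2534) = +0.656047 -0.343953 = +0.312094
|D^1_{0,0}|² = |d^1_{0,0}(β)|² = (+0.312094)² = 0.097403 (the z-rotation phases have unit modulus)

P=0.0974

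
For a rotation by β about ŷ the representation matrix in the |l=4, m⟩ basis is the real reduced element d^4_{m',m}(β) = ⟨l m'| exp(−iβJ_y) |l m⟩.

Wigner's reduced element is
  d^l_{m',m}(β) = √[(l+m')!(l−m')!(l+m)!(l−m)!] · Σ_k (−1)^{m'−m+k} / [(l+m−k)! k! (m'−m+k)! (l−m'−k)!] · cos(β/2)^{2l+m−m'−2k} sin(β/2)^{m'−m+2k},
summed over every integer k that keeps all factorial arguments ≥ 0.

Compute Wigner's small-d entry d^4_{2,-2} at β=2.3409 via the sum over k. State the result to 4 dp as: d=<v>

d^4_{2,-2}(β=2.3409) via Wigner's sum:
c=cos(2.3409/2)=0.389737, s=sin(2.3409/2)=0.920926; N=√[720·2·2·720]=1440.000000
Admissible k: 0..2 (factorial args all ≥0)
  k=0: (−1)^4·1440.0000/(96)·0.3897^4·0.9209^4 = +0.248931
  k=1: (−1)^5·1440.0000/(120)·0.3897^2·0.9209^6 = -1.111921
  k=2: (−1)^6·1440.0000/(1440)·0.3897^0·0.9209^8 = +0.517366
d^4_{2,-2}(2.3409) = +0.248931 -1.111921 +0.517366 = -0.345624

d=-0.3456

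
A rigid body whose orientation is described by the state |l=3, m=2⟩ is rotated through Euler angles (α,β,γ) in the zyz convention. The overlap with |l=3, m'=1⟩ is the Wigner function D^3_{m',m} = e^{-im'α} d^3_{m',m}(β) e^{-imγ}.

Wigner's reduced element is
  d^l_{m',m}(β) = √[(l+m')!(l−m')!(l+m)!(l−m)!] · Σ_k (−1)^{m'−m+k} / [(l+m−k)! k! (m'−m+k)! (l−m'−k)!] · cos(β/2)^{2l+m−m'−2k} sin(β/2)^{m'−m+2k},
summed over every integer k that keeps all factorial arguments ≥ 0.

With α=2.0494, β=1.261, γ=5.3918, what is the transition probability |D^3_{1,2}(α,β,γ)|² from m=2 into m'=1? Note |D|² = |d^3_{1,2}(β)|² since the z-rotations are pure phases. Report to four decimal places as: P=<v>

P=0.0018

D^3_{1,2}(2.0494,1.261,5.3918) = e^{-i·1·2.0494}·d^3_{1,2}(1.261)·e^{-i·2·5.3918}. Compute d first:
c=cos(1.261/2)=0.807733, s=sin(1.261/2)=0.589549; N=√[24·2·120·1]=75.894664
k: max(0,(2)−(1))=1 … min(3+(2),3−(1))=2
  k=1: (−1)^0·75.8947/(24)·0.8077^5·0.5895^1 = +0.641001
  k=2: (−1)^1·75.8947/(12)·0.8077^3·0.5895^3 = -0.682955
d^3_{1,2}(1.261) = +0.641001 -0.682955 = -0.041955
|D^3_{1,2}|² = |d^3_{1,2}(β)|² = (-0.041955)² = 0.001760 (the z-rotation phases have unit modulus)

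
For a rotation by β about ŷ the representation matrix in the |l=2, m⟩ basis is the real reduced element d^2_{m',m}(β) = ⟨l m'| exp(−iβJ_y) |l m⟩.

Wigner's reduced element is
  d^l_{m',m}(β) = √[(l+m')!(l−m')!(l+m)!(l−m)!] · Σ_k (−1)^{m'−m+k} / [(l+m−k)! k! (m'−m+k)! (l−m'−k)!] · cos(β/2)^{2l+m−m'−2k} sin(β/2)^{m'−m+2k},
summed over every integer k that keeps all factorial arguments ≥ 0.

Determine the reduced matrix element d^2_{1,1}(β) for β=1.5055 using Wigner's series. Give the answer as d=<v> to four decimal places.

d=-0.4631

d^2_{1,1}(β=1.5055) via Wigner's sum:
c=cos(1.5055/2)=0.729812, s=sin(1.5055/2)=0.683648; N=√[6·1·6·1]=6.000000
k: max(0,(1)−(1))=0 … min(2+(1),2−(1))=1
  k=0: (−1)^0·6.0000/(6)·0.7298^4·0.6836^0 = +0.283689
  k=1: (−1)^1·6.0000/(2)·0.7298^2·0.6836^2 = -0.746807
d^2_{1,1}(1.5055) = +0.283689 -0.746807 = -0.463117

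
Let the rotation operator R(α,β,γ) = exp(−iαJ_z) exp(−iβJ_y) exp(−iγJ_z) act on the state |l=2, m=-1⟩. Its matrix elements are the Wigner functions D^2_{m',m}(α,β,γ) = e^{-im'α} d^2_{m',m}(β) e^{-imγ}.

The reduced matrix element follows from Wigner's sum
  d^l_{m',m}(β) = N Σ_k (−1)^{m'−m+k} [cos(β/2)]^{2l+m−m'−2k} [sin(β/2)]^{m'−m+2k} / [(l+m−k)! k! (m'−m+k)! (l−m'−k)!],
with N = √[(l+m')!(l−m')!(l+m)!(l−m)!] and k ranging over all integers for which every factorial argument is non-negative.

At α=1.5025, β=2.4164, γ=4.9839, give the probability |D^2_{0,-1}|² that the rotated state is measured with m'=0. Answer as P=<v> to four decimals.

First d^2_{0,-1}(β=2.4164), then the phase factors e^{-i(0)α} and e^{-i(-1)γ}:
Half-angle: c=0.354703, s=0.934979. N=√(2·2·1·6)=4.898979
k: max(0,(-1)−(0))=0 … min(2+(-1),2−(0))=1
  k=0: (−1)^1·4.8990/(2)·0.3547^3·0.9350^1 = -0.102205
  k=1: (−1)^2·4.8990/(2)·0.3547^1·0.9350^3 = +0.710143
d^2_{0,-1}(2.4164) = -0.102205 +0.710143 = +0.607938
|D^2_{0,-1}|² = |d^2_{0,-1}(β)|² = (+0.607938)² = 0.369589 (the z-rotation phases have unit modulus)

P=0.3696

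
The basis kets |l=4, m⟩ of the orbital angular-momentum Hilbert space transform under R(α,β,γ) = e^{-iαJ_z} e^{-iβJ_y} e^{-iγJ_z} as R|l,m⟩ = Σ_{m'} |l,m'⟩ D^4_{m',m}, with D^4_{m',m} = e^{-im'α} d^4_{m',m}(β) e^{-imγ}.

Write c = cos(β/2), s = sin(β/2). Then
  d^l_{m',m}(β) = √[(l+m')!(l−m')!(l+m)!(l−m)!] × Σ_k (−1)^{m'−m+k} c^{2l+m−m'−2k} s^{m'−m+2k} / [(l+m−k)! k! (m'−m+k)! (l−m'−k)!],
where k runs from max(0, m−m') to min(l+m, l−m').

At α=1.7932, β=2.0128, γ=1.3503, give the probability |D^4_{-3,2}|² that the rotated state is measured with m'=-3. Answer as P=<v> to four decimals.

D^4_{-3,2}(1.7932,2.0128,1.3503) = e^{-i·-3·1.7932}·d^4_{-3,2}(2.0128)·e^{-i·2·1.3503}. Compute d first:
c=cos(2.0128/2)=0.534906, s=sin(2.0128/2)=0.844912; N=√[1·5040·720·2]=2693.993318
k: max(0,(2)−(-3))=5 … min(4+(2),4−(-3))=6
  k=5: (−1)^0·2693.9933/(240)·0.5349^3·0.8449^5 = +0.739731
  k=6: (−1)^1·2693.9933/(720)·0.5349^1·0.8449^7 = -0.615206
d^4_{-3,2}(2.0128) = +0.739731 -0.615206 = +0.124525
|D^4_{-3,2}|² = |d^4_{-3,2}(β)|² = (+0.124525)² = 0.015507 (the z-rotation phases have unit modulus)

P=0.0155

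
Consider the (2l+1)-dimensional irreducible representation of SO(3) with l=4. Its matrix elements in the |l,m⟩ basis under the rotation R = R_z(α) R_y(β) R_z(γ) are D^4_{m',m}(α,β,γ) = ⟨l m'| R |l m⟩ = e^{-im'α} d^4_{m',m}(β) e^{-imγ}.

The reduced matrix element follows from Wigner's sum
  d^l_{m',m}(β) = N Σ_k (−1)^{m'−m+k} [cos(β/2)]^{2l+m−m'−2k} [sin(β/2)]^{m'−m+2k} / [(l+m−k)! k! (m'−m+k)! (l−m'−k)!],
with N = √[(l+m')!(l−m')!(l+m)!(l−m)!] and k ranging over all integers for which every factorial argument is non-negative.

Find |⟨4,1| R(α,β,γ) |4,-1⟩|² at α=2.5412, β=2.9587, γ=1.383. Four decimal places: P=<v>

Split into d^4_{1,-1}(β=2.9587) × two z-phases.
With c≡cos(β/2)=0.091319 and s≡sin(β/2)=0.995822, N=[120·6·6·120]^{1/2}=720.000000
Admissible k: 0..3 (factorial args all ≥0)
  k=0: (−1)^2·720.0000/(72)·0.0913^6·0.9958^2 = +0.000006
  k=1: (−1)^3·720.0000/(24)·0.0913^4·0.9958^4 = -0.002052
  k=2: (−1)^4·720.0000/(48)·0.0913^2·0.9958^6 = +0.121984
  k=3: (−1)^5·720.0000/(720)·0.0913^0·0.9958^8 = -0.967058
d^4_{1,-1}(2.9587) = +0.000006 -0.002052 +0.121984 -0.967058 = -0.847120
|D^4_{1,-1}|² = |d^4_{1,-1}(β)|² = (-0.847120)² = 0.717613 (the z-rotation phases have unit modulus)

P=0.7176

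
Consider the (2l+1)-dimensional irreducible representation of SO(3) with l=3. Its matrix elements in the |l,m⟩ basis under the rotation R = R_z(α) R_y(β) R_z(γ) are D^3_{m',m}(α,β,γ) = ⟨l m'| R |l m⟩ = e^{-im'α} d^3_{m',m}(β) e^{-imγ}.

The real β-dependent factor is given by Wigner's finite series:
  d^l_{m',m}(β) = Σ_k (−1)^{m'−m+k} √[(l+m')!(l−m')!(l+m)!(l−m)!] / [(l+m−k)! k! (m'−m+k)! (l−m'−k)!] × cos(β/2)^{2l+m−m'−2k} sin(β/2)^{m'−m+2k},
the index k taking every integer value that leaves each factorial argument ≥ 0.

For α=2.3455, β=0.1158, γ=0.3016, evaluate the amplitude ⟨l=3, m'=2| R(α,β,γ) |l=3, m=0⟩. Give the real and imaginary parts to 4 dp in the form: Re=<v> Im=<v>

First d^3_{2,0}(β=0.1158), then the phase factors e^{-i(2)α} and e^{-i(0)γ}:
Half-angle: c=0.998324, s=0.057868. N=√(120·1·6·6)=65.726707
Admissible k: 0..1 (factorial args all ≥0)
  k=0: (−1)^2·65.7267/(12)·0.9983^4·0.0579^2 = +0.018219
  k=1: (−1)^3·65.7267/(12)·0.9983^2·0.0579^4 = -0.000061
d^3_{2,0}(0.1158) = +0.018219 -0.000061 = +0.018158
Attach z-rotation phases: D = e^{-i(2)(2.3455)}·(+0.018158)·e^{-i(0)(0.3016)} = -0.000388+0.018153i

Re=-0.0004 Im=0.0182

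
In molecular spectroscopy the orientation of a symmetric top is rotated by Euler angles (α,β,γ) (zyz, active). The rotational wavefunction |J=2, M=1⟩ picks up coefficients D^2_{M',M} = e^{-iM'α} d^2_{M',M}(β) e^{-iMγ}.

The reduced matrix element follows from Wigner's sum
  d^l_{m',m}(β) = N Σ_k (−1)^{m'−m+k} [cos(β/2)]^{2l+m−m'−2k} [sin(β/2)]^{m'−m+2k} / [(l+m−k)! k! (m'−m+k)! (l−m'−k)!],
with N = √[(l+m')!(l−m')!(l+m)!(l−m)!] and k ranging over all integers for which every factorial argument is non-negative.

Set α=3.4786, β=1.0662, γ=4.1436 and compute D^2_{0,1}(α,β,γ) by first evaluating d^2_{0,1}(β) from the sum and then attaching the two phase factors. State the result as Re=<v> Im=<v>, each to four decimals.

Re=-0.2792 Im=0.4367

D^2_{0,1}(3.4786,1.0662,4.1436) = e^{-i·0·3.4786}·d^2_{0,1}(1.0662)·e^{-i·1·4.1436}. Compute d first:
Half-angle: c=0.861236, s=0.508206. N=√(2·2·6·1)=4.898979
k: max(0,(1)−(0))=1 … min(2+(1),2−(0))=2
  k=1: (−1)^0·4.8990/(2)·0.8612^3·0.5082^1 = +0.795209
  k=2: (−1)^1·4.8990/(2)·0.8612^1·0.5082^3 = -0.276896
d^2_{0,1}(1.0662) = +0.795209 -0.276896 = +0.518313
Attach z-rotation phases: D = e^{-i(0)(3.4786)}·(+0.518313)·e^{-i(1)(4.1436)} = -0.279170+0.436707i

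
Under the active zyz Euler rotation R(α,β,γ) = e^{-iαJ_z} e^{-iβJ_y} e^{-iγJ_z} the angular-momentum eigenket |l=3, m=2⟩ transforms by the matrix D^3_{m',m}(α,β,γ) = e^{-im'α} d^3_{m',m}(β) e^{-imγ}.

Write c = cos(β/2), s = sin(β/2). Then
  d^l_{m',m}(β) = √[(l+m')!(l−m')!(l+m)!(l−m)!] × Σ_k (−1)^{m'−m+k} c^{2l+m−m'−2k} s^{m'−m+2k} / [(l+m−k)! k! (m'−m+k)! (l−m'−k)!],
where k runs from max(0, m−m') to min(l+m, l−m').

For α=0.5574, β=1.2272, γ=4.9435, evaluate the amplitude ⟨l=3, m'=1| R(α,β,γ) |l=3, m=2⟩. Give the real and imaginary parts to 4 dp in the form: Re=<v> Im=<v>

Re=-0.0028 Im=0.0045

Split into d^3_{1,2}(β=1.2272) × two z-phases.
c=cos(1.2272/2)=0.817580, s=sin(1.2272/2)=0.575814; N=√[24·2·120·1]=75.894664
k: max(0,(2)−(1))=1 … min(3+(2),3−(1))=2
  k=1: (−1)^0·75.8947/(24)·0.8176^5·0.5758^1 = +0.665173
  k=2: (−1)^1·75.8947/(12)·0.8176^3·0.5758^3 = -0.659886
d^3_{1,2}(1.2272) = +0.665173 -0.659886 = +0.005287
Attach z-rotation phases: D = e^{-i(1)(0.5574)}·(+0.005287)·e^{-i(2)(4.9435)} = -0.002769+0.004504i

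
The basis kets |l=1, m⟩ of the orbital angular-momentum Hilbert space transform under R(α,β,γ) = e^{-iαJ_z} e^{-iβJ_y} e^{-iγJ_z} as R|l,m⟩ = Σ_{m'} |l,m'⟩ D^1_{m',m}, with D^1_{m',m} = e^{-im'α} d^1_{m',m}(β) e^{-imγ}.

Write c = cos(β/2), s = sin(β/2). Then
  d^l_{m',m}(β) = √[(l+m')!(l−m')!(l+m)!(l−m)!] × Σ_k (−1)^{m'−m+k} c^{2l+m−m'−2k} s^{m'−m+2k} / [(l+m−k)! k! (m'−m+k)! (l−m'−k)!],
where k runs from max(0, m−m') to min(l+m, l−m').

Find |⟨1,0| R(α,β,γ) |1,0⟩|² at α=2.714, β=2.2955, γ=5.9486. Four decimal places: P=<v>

Split into d^1_{0,0}(β=2.2955) × two z-phases.
Half-angle: c=0.410540, s=0.911843. N=√(1·1·1·1)=1.000000
Admissible k: 0..1 (factorial args all ≥0)
  k=0: (−1)^0·1.0000/(1)·0.4105^2·0.9118^0 = +0.168543
  k=1: (−1)^1·1.0000/(1)·0.4105^0·0.9118^2 = -0.831457
d^1_{0,0}(2.2955) = +0.168543 -0.831457 = -0.662914
|D^1_{0,0}|² = |d^1_{0,0}(β)|² = (-0.662914)² = 0.439454 (the z-rotation phases have unit modulus)

P=0.4395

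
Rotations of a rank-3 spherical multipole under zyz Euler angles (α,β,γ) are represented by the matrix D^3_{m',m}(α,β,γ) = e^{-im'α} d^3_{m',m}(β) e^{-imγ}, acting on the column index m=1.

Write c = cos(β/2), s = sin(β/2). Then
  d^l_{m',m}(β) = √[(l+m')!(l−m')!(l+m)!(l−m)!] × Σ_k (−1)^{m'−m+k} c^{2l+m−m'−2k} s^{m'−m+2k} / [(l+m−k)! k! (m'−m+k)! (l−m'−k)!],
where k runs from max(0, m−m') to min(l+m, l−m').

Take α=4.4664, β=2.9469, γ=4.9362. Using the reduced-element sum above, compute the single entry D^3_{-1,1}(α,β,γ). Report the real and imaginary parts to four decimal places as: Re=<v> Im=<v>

First d^3_{-1,1}(β=2.9469), then the phase factors e^{-i(-1)α} and e^{-i(1)γ}:
Half-angle: c=0.097193, s=0.995266. N=√(2·24·24·2)=48.000000
k: max(0,(1)−(-1))=2 … min(3+(1),3−(-1))=4
  k=2: (−1)^0·48.0000/(8)·0.0972^4·0.9953^2 = +0.000530
  k=3: (−1)^1·48.0000/(6)·0.0972^2·0.9953^4 = -0.074150
  k=4: (−1)^2·48.0000/(48)·0.0972^0·0.9953^6 = +0.971928
d^3_{-1,1}(2.9469) = +0.000530 -0.074150 +0.971928 = +0.898308
Attach z-rotation phases: D = e^{-i(-1)(4.4664)}·(+0.898308)·e^{-i(1)(4.9362)} = +0.800984-0.406671i

Re=0.8010 Im=-0.4067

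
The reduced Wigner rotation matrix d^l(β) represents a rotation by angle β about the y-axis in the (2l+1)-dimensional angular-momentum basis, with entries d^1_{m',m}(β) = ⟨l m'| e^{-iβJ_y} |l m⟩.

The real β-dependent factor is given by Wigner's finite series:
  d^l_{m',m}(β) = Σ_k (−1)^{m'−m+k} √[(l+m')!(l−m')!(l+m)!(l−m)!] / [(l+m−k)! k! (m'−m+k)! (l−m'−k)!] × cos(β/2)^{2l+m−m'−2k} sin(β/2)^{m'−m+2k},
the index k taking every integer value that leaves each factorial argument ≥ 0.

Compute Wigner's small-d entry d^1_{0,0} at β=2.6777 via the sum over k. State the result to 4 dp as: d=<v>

d=-0.8943

d^1_{0,0}(β=2.6777) via Wigner's sum:
Half-angle: c=0.229872, s=0.973221. N=√(1·1·1·1)=1.000000
The bounds max(0,m−m')=0 and min(l+m,l−m')=1 give 2 terms
  k=0: (−1)^0·1.0000/(1)·0.2299^2·0.9732^0 = +0.052841
  k=1: (−1)^1·1.0000/(1)·0.2299^0·0.9732^2 = -0.947159
d^1_{0,0}(2.6777) = +0.052841 -0.947159 = -0.894318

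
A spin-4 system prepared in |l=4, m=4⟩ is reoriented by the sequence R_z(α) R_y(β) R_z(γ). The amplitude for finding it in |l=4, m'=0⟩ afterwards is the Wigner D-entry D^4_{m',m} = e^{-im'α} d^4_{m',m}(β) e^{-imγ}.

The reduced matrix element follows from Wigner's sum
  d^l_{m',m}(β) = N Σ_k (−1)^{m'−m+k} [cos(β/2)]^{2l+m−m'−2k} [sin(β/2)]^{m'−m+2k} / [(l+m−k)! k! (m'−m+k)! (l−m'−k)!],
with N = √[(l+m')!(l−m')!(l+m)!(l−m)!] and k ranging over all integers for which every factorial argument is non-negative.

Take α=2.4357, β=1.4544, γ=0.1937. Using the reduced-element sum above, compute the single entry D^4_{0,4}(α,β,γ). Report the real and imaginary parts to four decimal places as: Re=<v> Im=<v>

Split into d^4_{0,4}(β=1.4544) × two z-phases.
Half-angle: c=0.747039, s=0.664781. N=√(24·24·40320·1)=4819.161753
Admissible k: 4..4 (factorial args all ≥0)
  k=4: (−1)^0·4819.1618/(576)·0.7470^4·0.6648^4 = +0.508903
d^4_{0,4}(1.4544) = +0.508903
Attach z-rotation phases: D = e^{-i(0)(2.4357)}·(+0.508903)·e^{-i(4)(0.1937)} = +0.363642-0.356015i

Re=0.3636 Im=-0.3560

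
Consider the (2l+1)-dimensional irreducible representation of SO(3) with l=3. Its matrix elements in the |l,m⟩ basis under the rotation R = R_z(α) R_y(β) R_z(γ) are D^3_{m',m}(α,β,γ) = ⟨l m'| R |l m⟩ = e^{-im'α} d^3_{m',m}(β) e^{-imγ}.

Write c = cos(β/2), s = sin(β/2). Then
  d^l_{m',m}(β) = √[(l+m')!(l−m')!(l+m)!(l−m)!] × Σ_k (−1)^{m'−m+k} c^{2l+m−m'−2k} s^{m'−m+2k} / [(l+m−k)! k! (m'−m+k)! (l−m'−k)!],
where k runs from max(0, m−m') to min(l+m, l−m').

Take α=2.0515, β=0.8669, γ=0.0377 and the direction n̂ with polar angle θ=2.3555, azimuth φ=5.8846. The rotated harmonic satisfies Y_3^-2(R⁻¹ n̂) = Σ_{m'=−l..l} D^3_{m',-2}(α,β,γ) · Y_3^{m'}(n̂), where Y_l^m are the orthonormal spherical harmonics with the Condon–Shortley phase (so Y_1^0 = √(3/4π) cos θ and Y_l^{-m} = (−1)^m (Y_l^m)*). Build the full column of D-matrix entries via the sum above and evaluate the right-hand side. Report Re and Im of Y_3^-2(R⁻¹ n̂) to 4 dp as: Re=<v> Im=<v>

Need the full column D^3_{m',-2} for m'=−3..3 at α=2.0515, β=0.8669, γ=0.0377.
cos(β/2)=0.907522, sin(β/2)=0.420004
d^3_{-3,-2}: single k=1 term ⇒ +0.633309;  D = +0.632410-0.033730i
d^3_{-2,-2}: k∈[0..1] ⇒ +0.558655 -0.598282 = -0.039628;  D = +0.020169+0.034111i
d^3_{-1,-2}: k∈[0..1] ⇒ -0.817598 +0.350238 = -0.467360;  D = +0.246711-0.396938i
d^3_{0,-2}: k∈[0..1] ⇒ +0.655386 -0.140375 = +0.515011;  D = +0.513547+0.038795i
d^3_{1,-2}: k∈[0..1] ⇒ -0.350238 +0.037508 = -0.312729;  D = +0.123309+0.287393i
d^3_{2,-2}: k∈[0..1] ⇒ +0.128144 -0.005489 = +0.122655;  D = -0.077580+0.095003i
d^3_{3,-2}: single k=0 term ⇒ -0.029054;  D = -0.028451-0.005888i
Y_3^{m'}(θ=2.3555,φ=5.8846) and Σ D·Y over m':
  (+0.6324-0.0337i)·(+0.0541+0.1375i)  (+0.0202+0.0341i)·(-0.2526-0.2587i)  (+0.2467-0.3969i)·(+0.3154+0.1328i)  (+0.5135+0.0388i)·(+0.1328+0.0000i)  (+0.1233+0.2874i)·(-0.3154+0.1328i)  (-0.0776+0.0950i)·(-0.2526+0.2587i)  (-0.0285-0.0059i)·(-0.0541+0.1375i)
Y_3^-2(R⁻¹ n̂) = +0.161638-0.137882i

Re=0.1616 Im=-0.1379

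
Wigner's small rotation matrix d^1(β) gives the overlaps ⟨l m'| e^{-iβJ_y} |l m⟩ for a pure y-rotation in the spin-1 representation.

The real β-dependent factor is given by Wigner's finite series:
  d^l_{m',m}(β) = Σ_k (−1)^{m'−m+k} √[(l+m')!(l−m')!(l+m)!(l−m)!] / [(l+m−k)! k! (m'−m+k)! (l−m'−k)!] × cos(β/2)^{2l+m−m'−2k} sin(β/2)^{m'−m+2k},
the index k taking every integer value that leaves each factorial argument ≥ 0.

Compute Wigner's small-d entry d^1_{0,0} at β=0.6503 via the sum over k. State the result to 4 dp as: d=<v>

d^1_{0,0}(β=0.6503) via Wigner's sum:
Half-angle: c=0.947603, s=0.319451. N=√(1·1·1·1)=1.000000
The bounds max(0,m−m')=0 and min(l+m,l−m')=1 give 2 terms
  k=0: (−1)^0·1.0000/(1)·0.9476^2·0.3195^0 = +0.897951
  k=1: (−1)^1·1.0000/(1)·0.9476^0·0.3195^2 = -0.102049
d^1_{0,0}(0.6503) = +0.897951 -0.102049 = +0.795902

d=0.7959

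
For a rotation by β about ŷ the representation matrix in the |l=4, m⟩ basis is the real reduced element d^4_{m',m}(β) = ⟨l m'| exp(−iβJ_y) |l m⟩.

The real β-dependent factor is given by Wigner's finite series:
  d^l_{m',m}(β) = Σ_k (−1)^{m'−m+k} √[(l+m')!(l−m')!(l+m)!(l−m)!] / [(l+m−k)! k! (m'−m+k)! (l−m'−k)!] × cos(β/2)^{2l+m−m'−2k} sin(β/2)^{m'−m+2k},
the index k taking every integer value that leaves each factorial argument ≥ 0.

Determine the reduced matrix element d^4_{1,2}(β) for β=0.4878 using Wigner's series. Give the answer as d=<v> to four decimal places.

d=0.5838

d^4_{1,2}(β=0.4878) via Wigner's sum:
c=cos(0.4878/2)=0.970404, s=sin(0.4878/2)=0.241489; N=√[120·6·720·2]=1018.233765
Admissible k: 1..3 (factorial args all ≥0)
  k=1: (−1)^0·1018.2338/(240)·0.9704^7·0.2415^1 = +0.830234
  k=2: (−1)^1·1018.2338/(48)·0.9704^5·0.2415^3 = -0.257075
  k=3: (−1)^2·1018.2338/(72)·0.9704^3·0.2415^5 = +0.010614
d^4_{1,2}(0.4878) = +0.830234 -0.257075 +0.010614 = +0.583772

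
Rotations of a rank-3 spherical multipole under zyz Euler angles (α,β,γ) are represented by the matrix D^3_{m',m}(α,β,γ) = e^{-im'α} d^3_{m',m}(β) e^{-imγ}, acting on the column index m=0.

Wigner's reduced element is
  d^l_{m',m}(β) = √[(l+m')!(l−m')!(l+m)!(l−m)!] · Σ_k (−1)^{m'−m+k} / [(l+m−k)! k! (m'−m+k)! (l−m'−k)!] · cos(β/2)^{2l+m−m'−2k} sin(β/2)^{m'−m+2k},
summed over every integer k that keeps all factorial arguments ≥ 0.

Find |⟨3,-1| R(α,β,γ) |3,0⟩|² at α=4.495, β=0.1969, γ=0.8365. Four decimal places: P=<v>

P=0.1041

Split into d^3_{-1,0}(β=0.1969) × two z-phases.
Half-angle: c=0.995158, s=0.098291. N=√(2·24·6·6)=41.569219
Admissible k: 1..3 (factorial args all ≥0)
  k=1: (−1)^0·41.5692/(12)·0.9952^5·0.0983^1 = +0.332326
  k=2: (−1)^1·41.5692/(4)·0.9952^3·0.0983^3 = -0.009726
  k=3: (−1)^2·41.5692/(12)·0.9952^1·0.0983^5 = +0.000032
d^3_{-1,0}(0.1969) = +0.332326 -0.009726 +0.000032 = +0.322632
|D^3_{-1,0}|² = |d^3_{-1,0}(β)|² = (+0.322632)² = 0.104091 (the z-rotation phases have unit modulus)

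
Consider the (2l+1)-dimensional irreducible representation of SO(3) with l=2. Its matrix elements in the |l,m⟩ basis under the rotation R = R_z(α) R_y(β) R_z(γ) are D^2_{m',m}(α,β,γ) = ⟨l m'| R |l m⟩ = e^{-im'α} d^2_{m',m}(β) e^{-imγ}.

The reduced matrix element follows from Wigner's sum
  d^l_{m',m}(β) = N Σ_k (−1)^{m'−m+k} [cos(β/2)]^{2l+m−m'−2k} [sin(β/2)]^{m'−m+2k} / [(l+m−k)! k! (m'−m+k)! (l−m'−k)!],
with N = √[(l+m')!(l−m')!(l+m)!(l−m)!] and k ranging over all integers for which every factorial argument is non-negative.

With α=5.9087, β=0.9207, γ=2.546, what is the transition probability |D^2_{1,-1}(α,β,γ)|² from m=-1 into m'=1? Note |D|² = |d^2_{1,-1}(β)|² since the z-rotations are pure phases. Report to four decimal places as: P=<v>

First d^2_{1,-1}(β=0.9207), then the phase factors e^{-i(1)α} and e^{-i(-1)γ}:
Half-angle: c=0.895897, s=0.444262. N=√(6·1·1·6)=6.000000
Admissible k: 0..1 (factorial args all ≥0)
  k=0: (−1)^2·6.0000/(2)·0.8959^2·0.4443^2 = +0.475242
  k=1: (−1)^3·6.0000/(6)·0.8959^0·0.4443^4 = -0.038954
d^2_{1,-1}(0.9207) = +0.475242 -0.038954 = +0.436288
|D^2_{1,-1}|² = |d^2_{1,-1}(β)|² = (+0.436288)² = 0.190347 (the z-rotation phases have unit modulus)

P=0.1903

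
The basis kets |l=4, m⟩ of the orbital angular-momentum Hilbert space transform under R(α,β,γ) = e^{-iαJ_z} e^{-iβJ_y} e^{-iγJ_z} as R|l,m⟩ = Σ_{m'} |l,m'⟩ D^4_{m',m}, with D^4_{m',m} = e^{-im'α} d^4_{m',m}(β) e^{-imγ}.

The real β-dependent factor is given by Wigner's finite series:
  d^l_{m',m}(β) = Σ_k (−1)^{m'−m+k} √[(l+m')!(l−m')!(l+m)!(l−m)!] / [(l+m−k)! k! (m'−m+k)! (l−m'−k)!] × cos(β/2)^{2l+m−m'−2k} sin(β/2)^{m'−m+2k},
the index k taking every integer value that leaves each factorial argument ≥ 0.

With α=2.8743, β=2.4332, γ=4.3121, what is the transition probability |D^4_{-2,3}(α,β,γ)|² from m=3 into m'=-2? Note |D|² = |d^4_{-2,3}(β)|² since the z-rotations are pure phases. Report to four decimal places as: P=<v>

D^4_{-2,3}(2.8743,2.4332,4.3121) = e^{-i·-2·2.8743}·d^4_{-2,3}(2.4332)·e^{-i·3·4.3121}. Compute d first:
c=cos(2.4332/2)=0.346837, s=sin(2.4332/2)=0.937926; N=√[2·720·5040·1]=2693.993318
Admissible k: 5..6 (factorial args all ≥0)
  k=5: (−1)^0·2693.9933/(240)·0.3468^3·0.9379^5 = +0.339940
  k=6: (−1)^1·2693.9933/(720)·0.3468^1·0.9379^7 = -0.828643
d^4_{-2,3}(2.4332) = +0.339940 -0.828643 = -0.488703
|D^4_{-2,3}|² = |d^4_{-2,3}(β)|² = (-0.488703)² = 0.238831 (the z-rotation phases have unit modulus)

P=0.2388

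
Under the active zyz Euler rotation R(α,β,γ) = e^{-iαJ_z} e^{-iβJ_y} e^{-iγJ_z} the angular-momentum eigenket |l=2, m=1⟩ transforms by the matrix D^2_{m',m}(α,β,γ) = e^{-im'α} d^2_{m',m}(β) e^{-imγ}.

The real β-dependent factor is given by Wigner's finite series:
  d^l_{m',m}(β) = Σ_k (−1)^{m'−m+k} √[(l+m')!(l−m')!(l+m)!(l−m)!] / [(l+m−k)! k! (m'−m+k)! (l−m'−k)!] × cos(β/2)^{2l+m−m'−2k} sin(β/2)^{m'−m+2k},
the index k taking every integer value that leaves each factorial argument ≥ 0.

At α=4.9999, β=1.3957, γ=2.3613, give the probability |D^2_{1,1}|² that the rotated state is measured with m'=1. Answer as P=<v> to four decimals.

P=0.1463

Split into d^2_{1,1}(β=1.3957) × two z-phases.
Half-angle: c=0.766225, s=0.642572. N=√(6·1·6·1)=6.000000
Admissible k: 0..1 (factorial args all ≥0)
  k=0: (−1)^0·6.0000/(6)·0.7662^4·0.6426^0 = +0.344688
  k=1: (−1)^1·6.0000/(2)·0.7662^2·0.6426^2 = -0.727240
d^2_{1,1}(1.3957) = +0.344688 -0.727240 = -0.382552
|D^2_{1,1}|² = |d^2_{1,1}(β)|² = (-0.382552)² = 0.146346 (the z-rotation phases have unit modulus)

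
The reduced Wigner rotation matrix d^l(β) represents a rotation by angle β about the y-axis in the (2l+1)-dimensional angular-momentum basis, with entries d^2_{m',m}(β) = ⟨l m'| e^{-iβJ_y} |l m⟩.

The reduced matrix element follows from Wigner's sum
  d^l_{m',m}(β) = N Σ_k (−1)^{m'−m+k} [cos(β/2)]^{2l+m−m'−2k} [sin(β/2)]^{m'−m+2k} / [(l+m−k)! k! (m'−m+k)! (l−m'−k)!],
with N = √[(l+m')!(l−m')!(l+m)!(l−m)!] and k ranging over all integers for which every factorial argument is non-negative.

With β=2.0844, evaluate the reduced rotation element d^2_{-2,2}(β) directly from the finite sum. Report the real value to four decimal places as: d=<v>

d^2_{-2,2}(β=2.0844) via Wigner's sum:
Half-angle: c=0.504322, s=0.863516. N=√(1·24·24·1)=24.000000
Admissible k: 4..4 (factorial args all ≥0)
  k=4: (−1)^0·24.0000/(24)·0.5043^0·0.8635^4 = +0.556008
d^2_{-2,2}(2.0844) = +0.556008

d=0.5560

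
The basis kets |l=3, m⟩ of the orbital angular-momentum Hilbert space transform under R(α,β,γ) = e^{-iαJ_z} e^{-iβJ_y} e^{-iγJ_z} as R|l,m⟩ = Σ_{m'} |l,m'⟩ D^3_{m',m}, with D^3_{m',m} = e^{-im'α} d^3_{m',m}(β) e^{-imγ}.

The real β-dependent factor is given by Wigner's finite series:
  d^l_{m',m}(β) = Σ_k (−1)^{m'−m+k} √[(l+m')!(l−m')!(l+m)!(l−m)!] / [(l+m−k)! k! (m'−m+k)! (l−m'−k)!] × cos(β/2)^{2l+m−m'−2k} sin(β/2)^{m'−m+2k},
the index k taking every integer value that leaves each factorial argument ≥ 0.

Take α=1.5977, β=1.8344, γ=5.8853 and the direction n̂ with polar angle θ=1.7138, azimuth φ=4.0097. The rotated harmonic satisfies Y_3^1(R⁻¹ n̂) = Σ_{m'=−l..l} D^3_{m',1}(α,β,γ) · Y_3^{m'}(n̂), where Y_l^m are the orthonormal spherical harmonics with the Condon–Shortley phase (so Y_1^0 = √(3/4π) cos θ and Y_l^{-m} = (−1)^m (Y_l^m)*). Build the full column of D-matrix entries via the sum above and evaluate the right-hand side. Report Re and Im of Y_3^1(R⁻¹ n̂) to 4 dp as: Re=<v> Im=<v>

Re=-0.0200 Im=-0.3044

Need the full column D^3_{m',1} for m'=−3..3 at α=1.5977, β=1.8344, γ=5.8853.
cos(β/2)=0.608045, sin(β/2)=0.793902
d^3_{-3,1}: single k=4 term ⇒ +0.568834;  D = +0.261967-0.504921i
d^3_{-2,1}: k∈[3..4] ⇒ +0.711441 -0.606417 = +0.105025;  D = -0.094492-0.045842i
d^3_{-1,1}: k∈[2..4] ⇒ +0.516927 -1.174979 +0.250381 = -0.407670;  D = +0.168013-0.371439i
d^3_{0,1}: k∈[1..3] ⇒ +0.228580 -1.169018 +0.664296 = -0.276142;  D = -0.254570-0.106997i
d^3_{1,1}: k∈[0..2] ⇒ +0.050538 -0.689236 +0.881234 = +0.242536;  D = +0.087927-0.226036i
d^3_{2,1}: k∈[0..1] ⇒ -0.208664 +0.711441 = +0.502778;  D = -0.473308-0.169601i
d^3_{3,1}: single k=0 term ⇒ +0.333675;  D = -0.104068+0.317032i
Y_3^{m'}(θ=1.7138,φ=4.0097) and Σ D·Y over m':
  (+0.2620-0.5049i)·(+0.3476+0.2071i)  (-0.0945-0.0458i)·(+0.0235+0.1407i)  (+0.1680-0.3714i)·(+0.1857-0.2193i)  (-0.2546-0.1070i)·(+0.1542+0.0000i)  (+0.0879-0.2260i)·(-0.1857-0.2193i)  (-0.4733-0.1696i)·(+0.0235-0.1407i)  (-0.1041+0.3170i)·(-0.3476+0.2071i)
Y_3^1(R⁻¹ n̂) = -0.020032-0.304373i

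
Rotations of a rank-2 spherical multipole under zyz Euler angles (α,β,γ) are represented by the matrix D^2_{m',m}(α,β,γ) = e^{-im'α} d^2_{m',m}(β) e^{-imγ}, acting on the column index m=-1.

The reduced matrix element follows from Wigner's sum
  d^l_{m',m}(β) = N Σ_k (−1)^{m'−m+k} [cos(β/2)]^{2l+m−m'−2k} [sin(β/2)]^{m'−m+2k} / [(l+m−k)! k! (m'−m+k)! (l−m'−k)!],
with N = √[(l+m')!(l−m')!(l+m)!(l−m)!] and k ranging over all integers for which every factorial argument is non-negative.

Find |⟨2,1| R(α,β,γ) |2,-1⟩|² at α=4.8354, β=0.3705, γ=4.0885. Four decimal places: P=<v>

First d^2_{1,-1}(β=0.3705), then the phase factors e^{-i(1)α} and e^{-i(-1)γ}:
With c≡cos(β/2)=0.982890 and s≡sin(β/2)=0.184192, N=[6·1·1·6]^{1/2}=6.000000
The bounds max(0,m−m')=0 and min(l+m,l−m')=1 give 2 terms
  k=0: (−1)^2·6.0000/(2)·0.9829^2·0.1842^2 = +0.098327
  k=1: (−1)^3·6.0000/(6)·0.9829^0·0.1842^4 = -0.001151
d^2_{1,-1}(0.3705) = +0.098327 -0.001151 = +0.097176
|D^2_{1,-1}|² = |d^2_{1,-1}(β)|² = (+0.097176)² = 0.009443 (the z-rotation phases have unit modulus)

P=0.0094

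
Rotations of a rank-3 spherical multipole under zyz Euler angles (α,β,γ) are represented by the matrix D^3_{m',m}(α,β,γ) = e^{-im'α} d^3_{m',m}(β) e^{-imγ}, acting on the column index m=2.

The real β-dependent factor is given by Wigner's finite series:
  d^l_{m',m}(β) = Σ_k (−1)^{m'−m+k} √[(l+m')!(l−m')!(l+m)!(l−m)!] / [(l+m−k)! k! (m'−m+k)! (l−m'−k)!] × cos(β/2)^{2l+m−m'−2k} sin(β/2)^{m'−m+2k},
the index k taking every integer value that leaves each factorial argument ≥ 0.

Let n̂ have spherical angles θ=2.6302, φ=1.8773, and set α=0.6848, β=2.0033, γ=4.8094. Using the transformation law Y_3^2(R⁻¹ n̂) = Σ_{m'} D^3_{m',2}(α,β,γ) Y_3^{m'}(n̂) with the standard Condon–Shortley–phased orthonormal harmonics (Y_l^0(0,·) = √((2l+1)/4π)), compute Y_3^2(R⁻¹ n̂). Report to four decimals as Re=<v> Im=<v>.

Re=-0.2304 Im=-0.3140

Need the full column D^3_{m',2} for m'=−3..3 at α=0.6848, β=2.0033, γ=4.8094.
cos(β/2)=0.538913, sin(β/2)=0.842361
d^3_{-3,2}: single k=5 term ⇒ +0.559869;  D = +0.159871-0.536558i
d^3_{-2,2}: k∈[4..5] ⇒ +0.731141 -0.357265 = +0.373876;  D = -0.143946-0.345055i
d^3_{-1,2}: k∈[3..4] ⇒ +0.591673 -0.722788 = -0.131115;  D = +0.115639+0.061796i
d^3_{0,2}: k∈[2..3] ⇒ +0.327818 -0.800925 = -0.473107;  D = +0.464230-0.091218i
d^3_{1,2}: k∈[1..2] ⇒ +0.121086 -0.591673 = -0.470587;  D = +0.300262-0.362346i
d^3_{2,2}: k∈[0..1] ⇒ +0.024497 -0.299255 = -0.274758;  D = +0.001971-0.274751i
d^3_{3,2}: single k=0 term ⇒ -0.093792;  D = -0.058803-0.073070i
Y_3^{m'}(θ=2.6302,φ=1.8773) and Σ D·Y over m':
  (+0.1599-0.5366i)·(+0.0389+0.0296i)  (-0.1439-0.3451i)·(+0.1746-0.1228i)  (+0.1156+0.0618i)·(-0.1337-0.4226i)  (+0.4642-0.0912i)·(-0.2612+0.0000i)  (+0.3003-0.3623i)·(+0.1337-0.4226i)  (+0.0020-0.2748i)·(+0.1746+0.1228i)  (-0.0588-0.0731i)·(-0.0389+0.0296i)
Y_3^2(R⁻¹ n̂) = -0.230396-0.313979i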